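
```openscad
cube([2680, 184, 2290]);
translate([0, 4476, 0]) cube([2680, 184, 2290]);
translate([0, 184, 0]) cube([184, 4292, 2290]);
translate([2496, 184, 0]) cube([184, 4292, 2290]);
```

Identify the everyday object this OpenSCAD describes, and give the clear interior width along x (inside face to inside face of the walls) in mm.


A house (or room) frame. The interior width is 2312 mm.

Four 2290 mm walls enclosing a rectangle with no floor or roof — a room or house frame. Outside width is 2680 mm and wall thickness is 184 mm, so the interior width is 2680 − 2 × 184 = 2312 mm.


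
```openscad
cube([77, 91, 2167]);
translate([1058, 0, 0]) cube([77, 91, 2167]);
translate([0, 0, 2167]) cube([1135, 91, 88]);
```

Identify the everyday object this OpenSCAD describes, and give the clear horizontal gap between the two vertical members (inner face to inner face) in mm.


A door frame. The clear opening width is 981 mm.

Two 2167 mm tall posts with a header on top — a door frame. The left jamb is 77 mm wide at x = 0; the right jamb starts at x = 1058. The clear opening is 1058 − 77 = 981 mm.


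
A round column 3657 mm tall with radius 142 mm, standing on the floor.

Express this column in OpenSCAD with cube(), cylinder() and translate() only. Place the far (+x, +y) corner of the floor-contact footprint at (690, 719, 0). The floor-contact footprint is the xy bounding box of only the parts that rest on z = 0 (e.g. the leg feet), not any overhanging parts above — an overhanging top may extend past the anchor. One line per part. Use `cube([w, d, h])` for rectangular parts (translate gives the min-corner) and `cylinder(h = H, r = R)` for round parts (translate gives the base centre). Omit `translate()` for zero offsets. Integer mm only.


translate([548, 577, 0]) cylinder(h = 3657, r = 142);


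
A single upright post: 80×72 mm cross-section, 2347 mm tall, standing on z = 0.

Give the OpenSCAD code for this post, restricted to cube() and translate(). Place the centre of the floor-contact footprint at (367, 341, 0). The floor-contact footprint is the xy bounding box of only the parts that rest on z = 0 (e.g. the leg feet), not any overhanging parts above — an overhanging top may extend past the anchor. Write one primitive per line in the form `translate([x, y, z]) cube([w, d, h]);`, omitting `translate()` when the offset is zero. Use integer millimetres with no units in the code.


translate([327, 305, 0]) cube([80, 72, 2347]);


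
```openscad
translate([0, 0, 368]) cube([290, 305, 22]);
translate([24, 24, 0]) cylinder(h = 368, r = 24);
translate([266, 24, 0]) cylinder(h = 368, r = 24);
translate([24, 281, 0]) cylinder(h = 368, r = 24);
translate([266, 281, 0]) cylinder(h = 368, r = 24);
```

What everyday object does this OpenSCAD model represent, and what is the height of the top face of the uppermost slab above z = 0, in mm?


A stool. The seat height is 390 mm.

A 290×305×22 slab at z = 368 on four corner cylinders — a stool. The seat top is 368 + 22 = 390 mm.


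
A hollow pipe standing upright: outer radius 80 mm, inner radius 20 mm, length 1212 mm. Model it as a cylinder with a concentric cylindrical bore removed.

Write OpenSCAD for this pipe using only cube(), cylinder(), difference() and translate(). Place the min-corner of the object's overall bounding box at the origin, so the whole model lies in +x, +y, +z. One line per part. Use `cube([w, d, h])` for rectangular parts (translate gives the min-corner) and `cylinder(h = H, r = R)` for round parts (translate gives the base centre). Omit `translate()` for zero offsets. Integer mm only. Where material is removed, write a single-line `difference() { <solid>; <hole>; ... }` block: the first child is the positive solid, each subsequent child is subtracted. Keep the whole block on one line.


difference() { translate([80, 80, 0]) cylinder(h = 1212, r = 80); translate([80, 80, 0]) cylinder(h = 1212, r = 20); }


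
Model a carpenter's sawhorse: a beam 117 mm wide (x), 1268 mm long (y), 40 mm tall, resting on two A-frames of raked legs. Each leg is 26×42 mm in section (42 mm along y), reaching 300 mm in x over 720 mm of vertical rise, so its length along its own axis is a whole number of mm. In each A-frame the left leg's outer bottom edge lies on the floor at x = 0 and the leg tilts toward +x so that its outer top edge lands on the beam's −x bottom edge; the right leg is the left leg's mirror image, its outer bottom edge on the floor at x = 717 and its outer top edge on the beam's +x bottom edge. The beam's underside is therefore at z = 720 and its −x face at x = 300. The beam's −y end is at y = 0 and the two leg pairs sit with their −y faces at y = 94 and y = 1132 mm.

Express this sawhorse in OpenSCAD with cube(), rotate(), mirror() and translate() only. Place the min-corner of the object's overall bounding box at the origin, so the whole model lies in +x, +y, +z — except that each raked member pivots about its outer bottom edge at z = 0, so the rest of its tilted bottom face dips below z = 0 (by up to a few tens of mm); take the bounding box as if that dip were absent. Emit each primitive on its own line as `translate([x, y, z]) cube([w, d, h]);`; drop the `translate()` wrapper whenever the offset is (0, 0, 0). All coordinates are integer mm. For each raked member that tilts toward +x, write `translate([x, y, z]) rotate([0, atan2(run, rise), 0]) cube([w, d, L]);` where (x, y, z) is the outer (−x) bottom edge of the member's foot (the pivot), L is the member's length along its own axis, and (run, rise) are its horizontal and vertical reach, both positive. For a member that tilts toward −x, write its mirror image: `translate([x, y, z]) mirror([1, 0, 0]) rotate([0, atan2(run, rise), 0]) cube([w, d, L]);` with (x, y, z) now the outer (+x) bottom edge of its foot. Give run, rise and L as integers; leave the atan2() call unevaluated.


// leg length = √(300² + 720²) = 780
// right-leg outer foot x = 2·300 + 117 = 717
// beam min-corner = (300, 0, 720)
translate([300, 0, 720]) cube([117, 1268, 40]);
translate([0, 94, 0]) rotate([0, atan2(300, 720), 0]) cube([26, 42, 780]);
translate([717, 94, 0]) mirror([1, 0, 0]) rotate([0, atan2(300, 720), 0]) cube([26, 42, 780]);
translate([0, 1132, 0]) rotate([0, atan2(300, 720), 0]) cube([26, 42, 780]);
translate([717, 1132, 0]) mirror([1, 0, 0]) rotate([0, atan2(300, 720), 0]) cube([26, 42, 780]);


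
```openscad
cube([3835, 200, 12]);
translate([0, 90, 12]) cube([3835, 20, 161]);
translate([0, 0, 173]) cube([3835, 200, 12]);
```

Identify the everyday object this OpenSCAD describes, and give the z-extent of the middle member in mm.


An I-beam. The web height is 161 mm.

Two wide flanges with a thin centred web — an I-beam. Overall 185 mm minus two 12 mm flanges gives a web of 185 − 2·12 = 161 mm.


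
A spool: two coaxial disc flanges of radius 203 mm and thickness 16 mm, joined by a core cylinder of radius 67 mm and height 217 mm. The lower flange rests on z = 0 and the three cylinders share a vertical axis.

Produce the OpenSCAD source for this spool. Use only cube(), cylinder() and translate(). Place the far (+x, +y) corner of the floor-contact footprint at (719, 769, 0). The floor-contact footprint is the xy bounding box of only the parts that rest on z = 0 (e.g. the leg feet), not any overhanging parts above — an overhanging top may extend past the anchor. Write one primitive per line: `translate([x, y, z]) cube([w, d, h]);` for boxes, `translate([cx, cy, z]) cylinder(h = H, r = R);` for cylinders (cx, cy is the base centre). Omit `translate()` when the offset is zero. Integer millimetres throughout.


translate([516, 566, 0]) cylinder(h = 16, r = 203);
translate([516, 566, 16]) cylinder(h = 217, r = 67);
translate([516, 566, 233]) cylinder(h = 16, r = 203);


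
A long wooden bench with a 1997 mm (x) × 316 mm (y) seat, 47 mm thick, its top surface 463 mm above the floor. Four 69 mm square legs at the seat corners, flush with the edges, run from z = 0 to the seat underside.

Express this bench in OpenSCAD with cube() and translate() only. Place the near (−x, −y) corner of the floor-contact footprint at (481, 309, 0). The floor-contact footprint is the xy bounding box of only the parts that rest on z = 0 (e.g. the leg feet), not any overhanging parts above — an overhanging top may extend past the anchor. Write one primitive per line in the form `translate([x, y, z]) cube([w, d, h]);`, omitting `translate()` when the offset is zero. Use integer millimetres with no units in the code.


translate([481, 309, 416]) cube([1997, 316, 47]);
translate([481, 309, 0]) cube([69, 69, 416]);
translate([481, 556, 0]) cube([69, 69, 416]);
translate([2409, 309, 0]) cube([69, 69, 416]);
translate([2409, 556, 0]) cube([69, 69, 416]);


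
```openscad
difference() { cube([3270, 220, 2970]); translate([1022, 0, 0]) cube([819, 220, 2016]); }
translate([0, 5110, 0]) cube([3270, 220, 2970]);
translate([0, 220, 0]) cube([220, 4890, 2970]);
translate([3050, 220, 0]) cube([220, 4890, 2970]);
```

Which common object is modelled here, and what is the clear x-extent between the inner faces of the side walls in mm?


A single room. The interior width is 2830 mm.

Four walls enclosing a rectangle with a door in the front wall — a room. Outside width 3270 minus two 220 mm walls gives 2830 mm.


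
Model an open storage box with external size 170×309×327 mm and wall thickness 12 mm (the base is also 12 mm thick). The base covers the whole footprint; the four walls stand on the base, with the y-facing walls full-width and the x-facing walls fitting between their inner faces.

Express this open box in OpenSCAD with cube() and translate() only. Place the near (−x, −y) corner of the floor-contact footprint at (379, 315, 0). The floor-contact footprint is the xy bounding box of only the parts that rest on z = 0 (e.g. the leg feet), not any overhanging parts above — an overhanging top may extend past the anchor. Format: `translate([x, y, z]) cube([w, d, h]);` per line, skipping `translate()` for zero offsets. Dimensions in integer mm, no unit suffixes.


translate([379, 315, 0]) cube([170, 309, 12]);
translate([379, 315, 12]) cube([170, 12, 315]);
translate([379, 612, 12]) cube([170, 12, 315]);
translate([379, 327, 12]) cube([12, 285, 315]);
translate([537, 327, 12]) cube([12, 285, 315]);


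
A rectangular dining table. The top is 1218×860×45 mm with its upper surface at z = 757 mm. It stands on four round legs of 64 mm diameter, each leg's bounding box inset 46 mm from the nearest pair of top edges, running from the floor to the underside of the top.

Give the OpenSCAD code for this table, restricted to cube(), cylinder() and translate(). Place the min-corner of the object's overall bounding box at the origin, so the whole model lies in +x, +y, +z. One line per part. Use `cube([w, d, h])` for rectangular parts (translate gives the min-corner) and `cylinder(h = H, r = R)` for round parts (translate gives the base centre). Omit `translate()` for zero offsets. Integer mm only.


translate([0, 0, 712]) cube([1218, 860, 45]);
translate([78, 78, 0]) cylinder(h = 712, r = 32);
translate([1140, 78, 0]) cylinder(h = 712, r = 32);
translate([78, 782, 0]) cylinder(h = 712, r = 32);
translate([1140, 782, 0]) cylinder(h = 712, r = 32);


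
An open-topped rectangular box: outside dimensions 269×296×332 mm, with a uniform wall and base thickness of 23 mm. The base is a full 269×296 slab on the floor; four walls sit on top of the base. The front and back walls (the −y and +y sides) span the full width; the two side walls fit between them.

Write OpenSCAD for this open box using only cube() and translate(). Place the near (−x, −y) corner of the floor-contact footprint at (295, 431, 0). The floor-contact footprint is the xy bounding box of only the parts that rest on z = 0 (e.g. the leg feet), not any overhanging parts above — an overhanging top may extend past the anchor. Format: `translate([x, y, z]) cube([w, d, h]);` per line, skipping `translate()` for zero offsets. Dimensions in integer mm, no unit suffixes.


translate([295, 431, 0]) cube([269, 296, 23]);
translate([295, 431, 23]) cube([269, 23, 309]);
translate([295, 704, 23]) cube([269, 23, 309]);
translate([295, 454, 23]) cube([23, 250, 309]);
translate([541, 454, 23]) cube([23, 250, 309]);


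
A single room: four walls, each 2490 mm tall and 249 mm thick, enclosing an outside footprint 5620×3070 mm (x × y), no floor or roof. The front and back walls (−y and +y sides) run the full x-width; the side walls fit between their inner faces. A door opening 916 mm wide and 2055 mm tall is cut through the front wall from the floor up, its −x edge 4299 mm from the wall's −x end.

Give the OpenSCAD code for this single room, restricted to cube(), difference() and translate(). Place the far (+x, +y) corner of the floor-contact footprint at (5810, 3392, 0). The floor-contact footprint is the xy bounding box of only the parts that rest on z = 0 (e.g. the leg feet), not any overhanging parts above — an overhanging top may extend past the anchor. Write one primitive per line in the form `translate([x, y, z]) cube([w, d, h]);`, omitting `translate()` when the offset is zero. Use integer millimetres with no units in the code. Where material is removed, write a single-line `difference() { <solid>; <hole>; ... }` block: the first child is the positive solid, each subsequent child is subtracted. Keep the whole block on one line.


difference() { translate([190, 322, 0]) cube([5620, 249, 2490]); translate([4489, 322, 0]) cube([916, 249, 2055]); }
translate([190, 3143, 0]) cube([5620, 249, 2490]);
translate([190, 571, 0]) cube([249, 2572, 2490]);
translate([5561, 571, 0]) cube([249, 2572, 2490]);


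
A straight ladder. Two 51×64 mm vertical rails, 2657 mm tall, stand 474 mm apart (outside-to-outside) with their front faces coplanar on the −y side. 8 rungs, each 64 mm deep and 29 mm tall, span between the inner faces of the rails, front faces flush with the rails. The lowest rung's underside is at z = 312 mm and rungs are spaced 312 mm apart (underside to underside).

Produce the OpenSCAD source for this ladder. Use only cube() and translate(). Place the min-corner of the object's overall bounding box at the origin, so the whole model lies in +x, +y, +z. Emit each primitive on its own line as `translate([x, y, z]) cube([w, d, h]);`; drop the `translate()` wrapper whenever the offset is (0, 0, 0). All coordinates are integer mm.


cube([51, 64, 2657]);
translate([423, 0, 0]) cube([51, 64, 2657]);
translate([51, 0, 312]) cube([372, 64, 29]);
translate([51, 0, 624]) cube([372, 64, 29]);
translate([51, 0, 936]) cube([372, 64, 29]);
translate([51, 0, 1248]) cube([372, 64, 29]);
translate([51, 0, 1560]) cube([372, 64, 29]);
translate([51, 0, 1872]) cube([372, 64, 29]);
translate([51, 0, 2184]) cube([372, 64, 29]);
translate([51, 0, 2496]) cube([372, 64, 29]);


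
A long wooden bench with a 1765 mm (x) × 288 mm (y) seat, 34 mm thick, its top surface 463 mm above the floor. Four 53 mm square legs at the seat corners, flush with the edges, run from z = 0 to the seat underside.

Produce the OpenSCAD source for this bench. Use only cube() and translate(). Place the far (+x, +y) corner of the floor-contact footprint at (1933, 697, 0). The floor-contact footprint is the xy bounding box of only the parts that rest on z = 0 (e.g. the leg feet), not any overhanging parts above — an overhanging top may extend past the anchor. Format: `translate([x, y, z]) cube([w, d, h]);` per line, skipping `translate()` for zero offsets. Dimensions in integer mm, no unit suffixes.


// leg_h = 463 − 34 = 429
translate([168, 409, 429]) cube([1765, 288, 34]);
translate([168, 409, 0]) cube([53, 53, 429]);
translate([168, 644, 0]) cube([53, 53, 429]);
translate([1880, 409, 0]) cube([53, 53, 429]);
translate([1880, 644, 0]) cube([53, 53, 429]);


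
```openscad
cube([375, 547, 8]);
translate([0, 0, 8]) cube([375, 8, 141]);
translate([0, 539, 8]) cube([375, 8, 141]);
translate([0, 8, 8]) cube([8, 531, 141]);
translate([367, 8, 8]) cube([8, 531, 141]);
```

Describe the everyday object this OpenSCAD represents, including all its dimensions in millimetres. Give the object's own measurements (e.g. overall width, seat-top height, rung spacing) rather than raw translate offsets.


An open-topped rectangular box: outside dimensions 375×547×149 mm, with a uniform wall and base thickness of 8 mm. The base is a full 375×547 slab on the floor; four walls sit on top of the base. The front and back walls (the −y and +y sides) span the full width; the two side walls fit between them.


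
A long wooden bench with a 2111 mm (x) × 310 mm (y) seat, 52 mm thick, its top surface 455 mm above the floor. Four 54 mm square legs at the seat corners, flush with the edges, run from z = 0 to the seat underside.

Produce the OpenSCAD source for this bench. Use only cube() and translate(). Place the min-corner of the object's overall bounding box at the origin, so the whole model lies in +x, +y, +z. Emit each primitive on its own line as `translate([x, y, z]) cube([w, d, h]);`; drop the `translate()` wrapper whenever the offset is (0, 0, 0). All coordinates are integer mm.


// leg_h = 455 − 52 = 403
translate([0, 0, 403]) cube([2111, 310, 52]);
cube([54, 54, 403]);
translate([0, 256, 0]) cube([54, 54, 403]);
translate([2057, 0, 0]) cube([54, 54, 403]);
translate([2057, 256, 0]) cube([54, 54, 403]);


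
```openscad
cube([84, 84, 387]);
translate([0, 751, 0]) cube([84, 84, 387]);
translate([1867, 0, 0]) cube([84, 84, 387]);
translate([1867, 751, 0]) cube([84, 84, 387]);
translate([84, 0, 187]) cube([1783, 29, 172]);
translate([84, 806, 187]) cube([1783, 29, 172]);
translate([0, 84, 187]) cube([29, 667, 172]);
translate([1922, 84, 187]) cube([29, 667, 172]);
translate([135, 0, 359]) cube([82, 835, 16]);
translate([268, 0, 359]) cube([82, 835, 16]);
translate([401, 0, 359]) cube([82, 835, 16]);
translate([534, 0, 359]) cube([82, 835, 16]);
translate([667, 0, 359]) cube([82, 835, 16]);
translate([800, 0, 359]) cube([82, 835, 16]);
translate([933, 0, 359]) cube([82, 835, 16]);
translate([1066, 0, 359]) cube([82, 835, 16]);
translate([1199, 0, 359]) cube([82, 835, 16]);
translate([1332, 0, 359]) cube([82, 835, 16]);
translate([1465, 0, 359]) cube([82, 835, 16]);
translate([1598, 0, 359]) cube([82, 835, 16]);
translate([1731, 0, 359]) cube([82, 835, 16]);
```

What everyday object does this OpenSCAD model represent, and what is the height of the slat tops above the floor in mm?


A bed frame. The slat-top height is 375 mm.

Four posts, four rails, and a row of slats — a bed frame. Slats sit on the rails at z = 187 + 172 = 359; with slat thickness 16, the top is 375 mm.


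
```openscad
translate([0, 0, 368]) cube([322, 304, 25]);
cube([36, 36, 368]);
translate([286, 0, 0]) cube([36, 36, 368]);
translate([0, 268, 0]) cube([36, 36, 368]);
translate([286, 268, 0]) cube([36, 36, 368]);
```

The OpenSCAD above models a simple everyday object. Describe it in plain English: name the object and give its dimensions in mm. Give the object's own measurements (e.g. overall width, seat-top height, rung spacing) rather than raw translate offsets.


A four-legged stool. The seat is a 322×304×25 mm slab whose top surface is at z = 393 mm; four square legs, each 36×36 mm in cross-section, run from the floor (z = 0) to the underside of the seat, each flush with a corner of the seat.


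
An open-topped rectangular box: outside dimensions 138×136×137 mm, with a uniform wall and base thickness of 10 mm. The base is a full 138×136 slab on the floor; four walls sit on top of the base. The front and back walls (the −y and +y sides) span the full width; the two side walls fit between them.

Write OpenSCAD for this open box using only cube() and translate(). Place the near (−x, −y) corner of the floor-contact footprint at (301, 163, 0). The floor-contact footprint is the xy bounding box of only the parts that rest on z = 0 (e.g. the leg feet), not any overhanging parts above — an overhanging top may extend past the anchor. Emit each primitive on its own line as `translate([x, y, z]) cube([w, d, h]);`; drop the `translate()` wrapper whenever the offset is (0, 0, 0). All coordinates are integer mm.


translate([301, 163, 0]) cube([138, 136, 10]);
translate([301, 163, 10]) cube([138, 10, 127]);
translate([301, 289, 10]) cube([138, 10, 127]);
translate([301, 173, 10]) cube([10, 116, 127]);
translate([429, 173, 10]) cube([10, 116, 127]);


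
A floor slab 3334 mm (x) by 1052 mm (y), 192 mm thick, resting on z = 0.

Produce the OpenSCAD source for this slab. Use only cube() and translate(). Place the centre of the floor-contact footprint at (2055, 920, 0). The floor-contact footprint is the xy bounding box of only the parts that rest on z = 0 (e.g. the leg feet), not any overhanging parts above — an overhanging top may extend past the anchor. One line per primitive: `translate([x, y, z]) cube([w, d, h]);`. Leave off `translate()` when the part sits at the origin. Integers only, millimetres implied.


translate([388, 394, 0]) cube([3334, 1052, 192]);


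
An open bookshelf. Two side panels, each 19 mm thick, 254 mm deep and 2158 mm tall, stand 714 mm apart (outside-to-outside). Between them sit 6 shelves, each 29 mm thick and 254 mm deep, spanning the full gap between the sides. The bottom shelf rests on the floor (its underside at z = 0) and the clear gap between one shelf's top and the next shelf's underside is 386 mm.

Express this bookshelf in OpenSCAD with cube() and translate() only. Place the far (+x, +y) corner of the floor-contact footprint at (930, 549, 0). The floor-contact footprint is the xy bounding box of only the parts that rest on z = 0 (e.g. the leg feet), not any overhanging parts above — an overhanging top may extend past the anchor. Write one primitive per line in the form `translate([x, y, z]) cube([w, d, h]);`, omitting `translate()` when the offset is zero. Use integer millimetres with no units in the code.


translate([216, 295, 0]) cube([19, 254, 2158]);
translate([911, 295, 0]) cube([19, 254, 2158]);
translate([235, 295, 0]) cube([676, 254, 29]);
translate([235, 295, 415]) cube([676, 254, 29]);
translate([235, 295, 830]) cube([676, 254, 29]);
translate([235, 295, 1245]) cube([676, 254, 29]);
translate([235, 295, 1660]) cube([676, 254, 29]);
translate([235, 295, 2075]) cube([676, 254, 29]);


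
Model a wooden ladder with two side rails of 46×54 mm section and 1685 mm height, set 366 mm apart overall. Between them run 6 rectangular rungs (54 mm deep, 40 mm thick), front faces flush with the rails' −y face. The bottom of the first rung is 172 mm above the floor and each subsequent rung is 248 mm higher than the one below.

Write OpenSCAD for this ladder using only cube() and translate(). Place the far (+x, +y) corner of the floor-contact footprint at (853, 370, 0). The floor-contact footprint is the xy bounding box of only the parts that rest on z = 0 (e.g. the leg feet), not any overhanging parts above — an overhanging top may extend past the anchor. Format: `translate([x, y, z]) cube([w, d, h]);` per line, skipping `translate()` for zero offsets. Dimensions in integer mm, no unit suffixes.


translate([487, 316, 0]) cube([46, 54, 1685]);
translate([807, 316, 0]) cube([46, 54, 1685]);
translate([533, 316, 172]) cube([274, 54, 40]);
translate([533, 316, 420]) cube([274, 54, 40]);
translate([533, 316, 668]) cube([274, 54, 40]);
translate([533, 316, 916]) cube([274, 54, 40]);
translate([533, 316, 1164]) cube([274, 54, 40]);
translate([533, 316, 1412]) cube([274, 54, 40]);


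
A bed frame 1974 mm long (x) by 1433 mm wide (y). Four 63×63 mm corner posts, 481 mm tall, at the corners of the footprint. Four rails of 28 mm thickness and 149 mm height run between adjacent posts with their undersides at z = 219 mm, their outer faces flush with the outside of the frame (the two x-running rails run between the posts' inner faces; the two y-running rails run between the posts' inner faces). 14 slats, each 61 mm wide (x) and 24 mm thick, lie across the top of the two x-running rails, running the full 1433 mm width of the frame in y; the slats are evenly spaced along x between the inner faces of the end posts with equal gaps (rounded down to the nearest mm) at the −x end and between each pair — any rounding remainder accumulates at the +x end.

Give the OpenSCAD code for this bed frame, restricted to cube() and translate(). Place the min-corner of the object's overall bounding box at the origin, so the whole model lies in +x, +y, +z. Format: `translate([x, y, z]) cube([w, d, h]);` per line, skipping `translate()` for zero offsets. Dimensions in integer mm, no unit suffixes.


cube([63, 63, 481]);
translate([0, 1370, 0]) cube([63, 63, 481]);
translate([1911, 0, 0]) cube([63, 63, 481]);
translate([1911, 1370, 0]) cube([63, 63, 481]);
translate([63, 0, 219]) cube([1848, 28, 149]);
translate([63, 1405, 219]) cube([1848, 28, 149]);
translate([0, 63, 219]) cube([28, 1307, 149]);
translate([1946, 63, 219]) cube([28, 1307, 149]);
translate([129, 0, 368]) cube([61, 1433, 24]);
translate([256, 0, 368]) cube([61, 1433, 24]);
translate([383, 0, 368]) cube([61, 1433, 24]);
translate([510, 0, 368]) cube([61, 1433, 24]);
translate([637, 0, 368]) cube([61, 1433, 24]);
translate([764, 0, 368]) cube([61, 1433, 24]);
translate([891, 0, 368]) cube([61, 1433, 24]);
translate([1018, 0, 368]) cube([61, 1433, 24]);
translate([1145, 0, 368]) cube([61, 1433, 24]);
translate([1272, 0, 368]) cube([61, 1433, 24]);
translate([1399, 0, 368]) cube([61, 1433, 24]);
translate([1526, 0, 368]) cube([61, 1433, 24]);
translate([1653, 0, 368]) cube([61, 1433, 24]);
translate([1780, 0, 368]) cube([61, 1433, 24]);


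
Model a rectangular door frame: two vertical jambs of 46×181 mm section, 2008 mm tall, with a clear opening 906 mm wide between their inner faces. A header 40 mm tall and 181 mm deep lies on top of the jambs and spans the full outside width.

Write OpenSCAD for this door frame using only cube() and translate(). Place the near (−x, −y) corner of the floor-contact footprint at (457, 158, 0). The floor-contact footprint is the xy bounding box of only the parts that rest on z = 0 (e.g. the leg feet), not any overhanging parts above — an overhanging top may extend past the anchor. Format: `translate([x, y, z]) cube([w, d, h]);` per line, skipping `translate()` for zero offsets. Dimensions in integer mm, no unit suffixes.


translate([457, 158, 0]) cube([46, 181, 2008]);
translate([1409, 158, 0]) cube([46, 181, 2008]);
translate([457, 158, 2008]) cube([998, 181, 40]);


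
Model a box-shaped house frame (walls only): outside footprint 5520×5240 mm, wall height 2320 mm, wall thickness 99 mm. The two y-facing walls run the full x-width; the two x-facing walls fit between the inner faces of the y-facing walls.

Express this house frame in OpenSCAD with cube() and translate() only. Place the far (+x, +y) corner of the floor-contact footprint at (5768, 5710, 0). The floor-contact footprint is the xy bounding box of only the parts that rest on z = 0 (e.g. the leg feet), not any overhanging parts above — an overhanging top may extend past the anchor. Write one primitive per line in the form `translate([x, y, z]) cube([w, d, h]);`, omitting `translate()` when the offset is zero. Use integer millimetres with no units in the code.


translate([248, 470, 0]) cube([5520, 99, 2320]);
translate([248, 5611, 0]) cube([5520, 99, 2320]);
translate([248, 569, 0]) cube([99, 5042, 2320]);
translate([5669, 569, 0]) cube([99, 5042, 2320]);


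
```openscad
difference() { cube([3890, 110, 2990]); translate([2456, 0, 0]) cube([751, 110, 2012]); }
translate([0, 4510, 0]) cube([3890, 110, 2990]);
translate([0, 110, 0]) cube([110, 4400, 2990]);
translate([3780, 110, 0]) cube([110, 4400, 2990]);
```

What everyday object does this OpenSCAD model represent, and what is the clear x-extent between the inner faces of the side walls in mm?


A single room. The interior width is 3670 mm.

Four walls enclosing a rectangle with a door in the front wall — a room. Outside width 3890 minus two 110 mm walls gives 3670 mm.


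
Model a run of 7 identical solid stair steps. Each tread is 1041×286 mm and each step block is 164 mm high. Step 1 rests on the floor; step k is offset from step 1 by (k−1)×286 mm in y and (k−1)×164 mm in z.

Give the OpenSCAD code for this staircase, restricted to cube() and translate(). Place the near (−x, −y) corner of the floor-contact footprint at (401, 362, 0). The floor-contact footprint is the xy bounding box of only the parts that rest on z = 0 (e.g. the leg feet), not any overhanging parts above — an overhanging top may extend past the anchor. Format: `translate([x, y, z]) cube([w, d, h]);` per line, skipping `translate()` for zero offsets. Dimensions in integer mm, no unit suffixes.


translate([401, 362, 0]) cube([1041, 286, 164]);
translate([401, 648, 164]) cube([1041, 286, 164]);
translate([401, 934, 328]) cube([1041, 286, 164]);
translate([401, 1220, 492]) cube([1041, 286, 164]);
translate([401, 1506, 656]) cube([1041, 286, 164]);
translate([401, 1792, 820]) cube([1041, 286, 164]);
translate([401, 2078, 984]) cube([1041, 286, 164]);


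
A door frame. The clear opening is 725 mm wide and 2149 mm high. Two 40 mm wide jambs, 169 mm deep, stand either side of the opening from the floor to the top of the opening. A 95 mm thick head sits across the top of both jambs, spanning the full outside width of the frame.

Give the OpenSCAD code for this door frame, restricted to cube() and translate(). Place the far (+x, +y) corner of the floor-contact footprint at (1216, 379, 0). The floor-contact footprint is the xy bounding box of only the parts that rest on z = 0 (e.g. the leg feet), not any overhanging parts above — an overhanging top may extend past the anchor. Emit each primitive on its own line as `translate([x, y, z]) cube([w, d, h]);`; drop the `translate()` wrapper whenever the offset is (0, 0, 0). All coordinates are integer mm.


translate([411, 210, 0]) cube([40, 169, 2149]);
translate([1176, 210, 0]) cube([40, 169, 2149]);
translate([411, 210, 2149]) cube([805, 169, 95]);


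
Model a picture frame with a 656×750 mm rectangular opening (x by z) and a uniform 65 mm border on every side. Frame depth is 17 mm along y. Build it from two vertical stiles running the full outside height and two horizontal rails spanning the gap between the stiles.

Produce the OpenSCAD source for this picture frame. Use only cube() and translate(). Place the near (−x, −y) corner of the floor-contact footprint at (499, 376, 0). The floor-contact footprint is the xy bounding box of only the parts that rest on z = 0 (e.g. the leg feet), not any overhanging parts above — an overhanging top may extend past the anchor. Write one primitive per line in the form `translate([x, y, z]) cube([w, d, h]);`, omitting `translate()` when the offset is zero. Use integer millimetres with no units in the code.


translate([499, 376, 0]) cube([65, 17, 880]);
translate([1220, 376, 0]) cube([65, 17, 880]);
translate([564, 376, 0]) cube([656, 17, 65]);
translate([564, 376, 815]) cube([656, 17, 65]);


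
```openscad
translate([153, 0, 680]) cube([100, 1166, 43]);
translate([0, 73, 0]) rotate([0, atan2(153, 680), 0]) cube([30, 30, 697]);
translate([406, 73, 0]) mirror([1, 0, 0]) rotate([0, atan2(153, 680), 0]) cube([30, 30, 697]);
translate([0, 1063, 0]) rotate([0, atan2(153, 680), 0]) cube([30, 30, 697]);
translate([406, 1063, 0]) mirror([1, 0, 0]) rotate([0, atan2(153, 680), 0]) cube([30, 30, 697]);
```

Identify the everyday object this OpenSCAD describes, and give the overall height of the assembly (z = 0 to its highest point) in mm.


A sawhorse. The overall height is 723 mm.

A beam across two mirrored pairs of raked legs — a sawhorse. The beam's underside is at z = 680 (matching the legs' vertical rise in atan2(153, 680)) and the beam is 43 mm tall, so its top is at 680 + 43 = 723 mm. The raked legs top out at the beam's underside, so that is the highest point.


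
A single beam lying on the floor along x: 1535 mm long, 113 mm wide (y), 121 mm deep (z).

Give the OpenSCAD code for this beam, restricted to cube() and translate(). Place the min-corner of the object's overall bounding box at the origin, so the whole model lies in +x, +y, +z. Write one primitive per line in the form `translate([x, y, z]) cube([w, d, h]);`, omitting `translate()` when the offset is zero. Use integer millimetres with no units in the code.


cube([1535, 113, 121]);


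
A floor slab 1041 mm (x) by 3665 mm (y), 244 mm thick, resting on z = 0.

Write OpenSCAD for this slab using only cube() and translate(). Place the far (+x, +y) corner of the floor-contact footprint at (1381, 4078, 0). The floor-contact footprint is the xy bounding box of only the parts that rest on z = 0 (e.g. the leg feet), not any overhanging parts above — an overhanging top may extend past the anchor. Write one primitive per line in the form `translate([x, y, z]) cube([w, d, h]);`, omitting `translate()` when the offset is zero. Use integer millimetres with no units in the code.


translate([340, 413, 0]) cube([1041, 3665, 244]);


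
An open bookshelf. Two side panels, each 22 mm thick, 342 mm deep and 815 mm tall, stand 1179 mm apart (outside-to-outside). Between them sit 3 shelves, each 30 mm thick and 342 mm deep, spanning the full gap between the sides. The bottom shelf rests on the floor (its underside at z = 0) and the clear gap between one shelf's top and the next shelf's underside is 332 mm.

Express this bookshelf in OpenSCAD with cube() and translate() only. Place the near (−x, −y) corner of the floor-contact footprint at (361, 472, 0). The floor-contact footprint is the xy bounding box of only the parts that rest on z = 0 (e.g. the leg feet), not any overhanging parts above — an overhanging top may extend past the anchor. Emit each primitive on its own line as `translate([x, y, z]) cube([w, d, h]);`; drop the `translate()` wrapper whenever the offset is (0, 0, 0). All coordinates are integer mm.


translate([361, 472, 0]) cube([22, 342, 815]);
translate([1518, 472, 0]) cube([22, 342, 815]);
translate([383, 472, 0]) cube([1135, 342, 30]);
translate([383, 472, 362]) cube([1135, 342, 30]);
translate([383, 472, 724]) cube([1135, 342, 30]);


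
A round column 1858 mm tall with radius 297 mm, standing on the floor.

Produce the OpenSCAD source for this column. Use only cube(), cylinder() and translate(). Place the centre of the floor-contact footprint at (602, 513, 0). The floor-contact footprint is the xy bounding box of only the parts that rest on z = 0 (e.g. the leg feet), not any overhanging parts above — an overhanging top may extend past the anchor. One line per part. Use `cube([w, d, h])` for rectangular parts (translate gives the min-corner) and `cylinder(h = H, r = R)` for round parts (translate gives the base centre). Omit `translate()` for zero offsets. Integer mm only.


translate([602, 513, 0]) cylinder(h = 1858, r = 297);


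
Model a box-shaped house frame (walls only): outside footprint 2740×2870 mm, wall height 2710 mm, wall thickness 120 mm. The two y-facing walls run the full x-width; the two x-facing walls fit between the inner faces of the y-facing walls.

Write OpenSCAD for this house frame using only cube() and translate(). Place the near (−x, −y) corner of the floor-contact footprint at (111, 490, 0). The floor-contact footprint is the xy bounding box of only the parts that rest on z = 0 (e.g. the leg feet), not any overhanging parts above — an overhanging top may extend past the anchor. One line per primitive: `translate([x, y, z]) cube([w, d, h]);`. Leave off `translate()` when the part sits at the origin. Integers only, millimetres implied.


translate([111, 490, 0]) cube([2740, 120, 2710]);
translate([111, 3240, 0]) cube([2740, 120, 2710]);
translate([111, 610, 0]) cube([120, 2630, 2710]);
translate([2731, 610, 0]) cube([120, 2630, 2710]);


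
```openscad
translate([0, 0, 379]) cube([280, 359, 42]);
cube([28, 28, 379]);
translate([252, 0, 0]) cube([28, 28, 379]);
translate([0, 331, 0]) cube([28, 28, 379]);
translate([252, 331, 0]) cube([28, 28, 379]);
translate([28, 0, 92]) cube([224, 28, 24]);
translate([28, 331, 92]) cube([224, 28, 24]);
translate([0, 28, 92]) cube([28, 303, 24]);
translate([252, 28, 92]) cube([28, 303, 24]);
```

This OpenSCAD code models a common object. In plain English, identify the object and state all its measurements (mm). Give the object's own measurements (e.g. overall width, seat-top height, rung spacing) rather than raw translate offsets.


A four-legged stool. The seat is a 280×359×42 mm slab whose top surface is at z = 421 mm; four square legs, each 28×28 mm in cross-section, run from the floor (z = 0) to the underside of the seat, each flush with a corner of the seat. Four stretchers, 28 mm wide and 24 mm tall, connect adjacent legs with their undersides at z = 92 mm, each running between the inner faces of the legs it joins and aligned with the legs' outer faces on the other axis.


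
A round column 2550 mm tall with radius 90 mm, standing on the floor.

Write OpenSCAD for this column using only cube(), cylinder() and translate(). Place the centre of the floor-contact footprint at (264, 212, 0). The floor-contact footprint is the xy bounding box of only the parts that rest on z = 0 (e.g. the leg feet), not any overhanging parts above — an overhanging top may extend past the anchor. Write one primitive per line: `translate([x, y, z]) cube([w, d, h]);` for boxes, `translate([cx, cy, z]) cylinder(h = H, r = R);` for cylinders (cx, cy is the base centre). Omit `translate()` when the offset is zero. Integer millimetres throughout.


translate([264, 212, 0]) cylinder(h = 2550, r = 90);


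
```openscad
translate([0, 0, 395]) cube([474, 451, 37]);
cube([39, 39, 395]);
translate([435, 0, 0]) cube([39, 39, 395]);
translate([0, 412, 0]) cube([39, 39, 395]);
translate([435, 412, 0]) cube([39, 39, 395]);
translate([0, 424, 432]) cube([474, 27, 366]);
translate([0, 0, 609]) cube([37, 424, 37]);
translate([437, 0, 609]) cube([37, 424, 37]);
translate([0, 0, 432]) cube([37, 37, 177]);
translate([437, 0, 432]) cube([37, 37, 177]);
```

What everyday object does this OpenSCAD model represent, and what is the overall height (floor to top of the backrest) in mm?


A chair. The overall height is 798 mm.

A slab on four corner posts with a tall panel at the back — a chair. The seat slab sits at z = 395 with thickness 37, and the 366 mm backrest starts at the seat top, so the overall height is 395 + 37 + 366 = 798 mm.


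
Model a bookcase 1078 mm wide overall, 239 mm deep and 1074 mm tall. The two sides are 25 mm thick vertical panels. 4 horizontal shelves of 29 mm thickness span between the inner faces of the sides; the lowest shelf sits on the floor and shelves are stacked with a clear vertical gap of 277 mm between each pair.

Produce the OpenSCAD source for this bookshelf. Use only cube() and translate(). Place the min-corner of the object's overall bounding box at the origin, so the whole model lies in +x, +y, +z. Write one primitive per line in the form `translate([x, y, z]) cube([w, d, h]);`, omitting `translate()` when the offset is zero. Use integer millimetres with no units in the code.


cube([25, 239, 1074]);
translate([1053, 0, 0]) cube([25, 239, 1074]);
translate([25, 0, 0]) cube([1028, 239, 29]);
translate([25, 0, 306]) cube([1028, 239, 29]);
translate([25, 0, 612]) cube([1028, 239, 29]);
translate([25, 0, 918]) cube([1028, 239, 29]);


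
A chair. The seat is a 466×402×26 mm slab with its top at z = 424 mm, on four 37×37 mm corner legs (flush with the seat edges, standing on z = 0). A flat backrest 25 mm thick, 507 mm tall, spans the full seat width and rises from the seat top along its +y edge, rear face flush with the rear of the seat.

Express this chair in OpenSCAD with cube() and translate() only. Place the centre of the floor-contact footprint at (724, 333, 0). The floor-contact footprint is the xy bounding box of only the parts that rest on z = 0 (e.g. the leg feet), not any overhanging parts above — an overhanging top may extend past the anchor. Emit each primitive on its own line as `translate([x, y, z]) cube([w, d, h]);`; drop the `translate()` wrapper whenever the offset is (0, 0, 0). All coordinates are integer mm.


translate([491, 132, 398]) cube([466, 402, 26]);
translate([491, 132, 0]) cube([37, 37, 398]);
translate([920, 132, 0]) cube([37, 37, 398]);
translate([491, 497, 0]) cube([37, 37, 398]);
translate([920, 497, 0]) cube([37, 37, 398]);
translate([491, 509, 424]) cube([466, 25, 507]);
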